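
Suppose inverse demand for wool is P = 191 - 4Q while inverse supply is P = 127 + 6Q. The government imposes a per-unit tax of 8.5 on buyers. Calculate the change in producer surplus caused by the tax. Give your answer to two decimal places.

Pre-tax equilibrium: 191 - 4Q = 127 + 6Q gives Q* = 6.4, P* = 165.4.
With the tax, buyers' net willingness to pay falls by 8.5: (191 - 8.5) - 4Q = 127 + 6Q, so Q_t = 5.55. Buyers pay P_b = 168.8; sellers receive P_s = P_b - 8.5 = 160.3.
Producers lose the trapezoid between P_s and P* out to Q_t plus the triangle from Q_t to Q*: change in PS = 92.4075 - 122.88 = -30.4725.

-30.47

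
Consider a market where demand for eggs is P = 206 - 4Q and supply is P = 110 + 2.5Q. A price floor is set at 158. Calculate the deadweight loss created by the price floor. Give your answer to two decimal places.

24.92

Without the control, 206 - 4Q = 110 + 2.5Q so Q* = 14.7692 and P* = 146.9231.
At the floor price 158, quantity demanded is (206 - 158)/4 = 12; demand is the short side, so Q = 12 trades at P = 158.
The lost-trades triangle has base Q* - 12 = 2.7692 and height equal to the gap between the curves at Q = 12, which is 158 - 140 = 18. DWL = (1/2)(2.7692)(18) = 24.9231.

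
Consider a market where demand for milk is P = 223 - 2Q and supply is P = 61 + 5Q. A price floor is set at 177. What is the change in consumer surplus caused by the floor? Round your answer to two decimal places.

-6.59

Without the control, 223 - 2Q = 61 + 5Q so Q* = 23.1429 and P* = 176.7143.
At P = 177, buyers demand (223 - 177)/2 = 23 while sellers would supply more, so the quantity traded is 23 at price 177.
CS goes from (1/2)(23.1429)(46.2857) = 535.5918 to 529 (computed as (223 - 177)(23) - (1/2)(2)(23)^2), a change of -6.5918.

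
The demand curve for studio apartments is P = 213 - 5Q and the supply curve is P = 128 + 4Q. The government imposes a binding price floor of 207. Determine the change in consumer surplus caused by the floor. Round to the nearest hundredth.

Free-market equilibrium: 213 - 5Q = 128 + 4Q gives Q* = 9.4444, P* = 165.7778.
At P = 207, buyers demand (213 - 207)/5 = 1.2 while sellers would supply more, so the quantity traded is 1.2 at price 207.
CS goes from (1/2)(9.4444)(47.2222) = 222.9938 to 3.6 (computed as (213 - 207)(1.2) - (1/2)(5)(1.2)^2), a change of -219.3938.

-219.39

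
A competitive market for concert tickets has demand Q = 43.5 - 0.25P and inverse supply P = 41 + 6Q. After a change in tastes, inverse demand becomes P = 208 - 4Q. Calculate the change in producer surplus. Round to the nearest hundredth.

306.00

Rewriting demand in inverse form: P = 174 - 4Q.
Initial equilibrium: Q_0 = 13.3, P_0 = 120.8; CS_0 = (1/2)(13.3)(53.2) = 353.78, PS_0 = (1/2)(13.3)(79.8) = 530.67.
New equilibrium: 208 - 4Q = 41 + 6Q gives Q_1 = 16.7, P_1 = 141.2; CS_1 = 557.78, PS_1 = 836.67.
Change in producer surplus = 836.67 - 530.67 = 306.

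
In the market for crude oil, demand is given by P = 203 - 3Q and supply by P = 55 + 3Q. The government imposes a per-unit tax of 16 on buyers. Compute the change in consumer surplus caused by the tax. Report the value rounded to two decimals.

Without the tax, 203 - 3Q = 55 + 3Q so Q* = 24.6667 and P* = 129.
With the tax, buyers' net willingness to pay falls by 16: (203 - 16) - 3Q = 55 + 3Q, so Q_t = 22. Buyers pay P_b = 137; sellers receive P_s = P_b - 16 = 121.
CS falls from (1/2)(24.6667)(74) = 912.6667 to (1/2)(22)(66) = 726, a change of -186.6667.

-186.67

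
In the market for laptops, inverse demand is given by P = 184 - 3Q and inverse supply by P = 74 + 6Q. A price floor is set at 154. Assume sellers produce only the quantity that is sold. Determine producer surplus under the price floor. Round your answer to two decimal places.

500.00

Without the control, 184 - 3Q = 74 + 6Q so Q* = 12.2222 and P* = 147.3333.
At P = 154, buyers demand (184 - 154)/3 = 10 while sellers would supply more, so the quantity traded is 10 at price 154.
The supply price at Q = 10 is 134. PS is the trapezoid between 154 and supply over [0, 10]: (1/2)[(154 - 74) + (154 - 134)](10) = 500.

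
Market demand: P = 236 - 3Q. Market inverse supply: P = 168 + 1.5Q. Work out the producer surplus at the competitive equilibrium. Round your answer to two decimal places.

Set 236 - 3Q = 168 + 1.5Q, which gives 68 = 4.5Q, so Q* = 15.1111 and P* = 236 - 3(15.1111) = 190.6667.
The supply curve's price intercept is 168, so PS = (1/2)(Q*)(P* - 168) = (1/2)(15.1111)(22.6667) = 171.2593.

171.26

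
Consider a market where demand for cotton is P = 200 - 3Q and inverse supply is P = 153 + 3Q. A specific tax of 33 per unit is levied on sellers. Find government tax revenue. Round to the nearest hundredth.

Without the tax, 200 - 3Q = 153 + 3Q so Q* = 7.8333 and P* = 176.5.
With the tax, sellers need 33 more per unit: 200 - 3Q = 153 + 3Q + 33, so Q_t = 2.3333. Buyers pay P_b = 193; sellers receive P_s = P_b - 33 = 160.
Revenue is the tax times quantity traded: 33 x 2.3333 = 77.

77.00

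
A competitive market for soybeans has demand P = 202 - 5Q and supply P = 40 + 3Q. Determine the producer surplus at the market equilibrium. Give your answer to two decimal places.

Setting demand equal to supply, 162 = 8Q, so Q* = 20.25 and P* = 100.75.
The supply curve's price intercept is 40, so PS = (1/2)(Q*)(P* - 40) = (1/2)(20.25)(60.75) = 615.0938.

615.09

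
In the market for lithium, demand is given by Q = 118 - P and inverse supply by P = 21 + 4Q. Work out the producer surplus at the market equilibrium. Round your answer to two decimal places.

Rewriting demand in inverse form: P = 118 - Q.
Setting demand equal to supply, 97 = 5Q, so Q* = 19.4 and P* = 98.6.
PS is the area between P* and the supply curve from 0 to Q*: (1/2)(19.4)(77.6) = 752.72.

752.72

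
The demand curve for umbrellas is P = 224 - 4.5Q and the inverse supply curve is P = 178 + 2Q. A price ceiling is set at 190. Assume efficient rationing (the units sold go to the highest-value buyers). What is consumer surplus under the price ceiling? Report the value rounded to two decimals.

Without the control, 224 - 4.5Q = 178 + 2Q so Q* = 7.0769 and P* = 192.1538.
At P = 190, sellers supply (190 - 178)/2 = 6 while buyers want more, so the quantity traded is 6 at price 190.
The demand price at Q = 6 is 197. CS is the trapezoid between demand and 190 over [0, 6]: (1/2)[(224 - 190) + (197 - 190)](6) = 123.

123.00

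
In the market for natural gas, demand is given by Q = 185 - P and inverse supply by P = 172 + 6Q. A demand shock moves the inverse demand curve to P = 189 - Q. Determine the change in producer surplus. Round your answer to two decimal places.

Rewriting demand in inverse form: P = 185 - Q.
Initial equilibrium: Q_0 = 1.8571, P_0 = 183.1429; CS_0 = (1/2)(1.8571)(1.8571) = 1.7245, PS_0 = (1/2)(1.8571)(11.1429) = 10.3469.
New equilibrium: 189 - Q = 172 + 6Q gives Q_1 = 2.4286, P_1 = 186.5714; CS_1 = 2.949, PS_1 = 17.6939.
Change in producer surplus = 17.6939 - 10.3469 = 7.3469.

7.35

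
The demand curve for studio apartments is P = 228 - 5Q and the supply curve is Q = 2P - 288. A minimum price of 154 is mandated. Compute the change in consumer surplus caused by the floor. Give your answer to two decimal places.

Rewriting supply in inverse form: P = 144 + 0.5Q.
Without the control, 228 - 5Q = 144 + 0.5Q so Q* = 15.2727 and P* = 151.6364.
At P = 154, buyers demand (228 - 154)/5 = 14.8 while sellers would supply more, so the quantity traded is 14.8 at price 154.
CS goes from (1/2)(15.2727)(76.3636) = 583.1405 to 547.6 (computed as (228 - 154)(14.8) - (1/2)(5)(14.8)^2), a change of -35.5405.

-35.54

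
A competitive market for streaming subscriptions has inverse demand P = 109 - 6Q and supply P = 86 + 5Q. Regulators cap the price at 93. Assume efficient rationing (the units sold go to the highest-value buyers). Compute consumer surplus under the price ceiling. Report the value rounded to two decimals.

16.52

Free-market equilibrium: 109 - 6Q = 86 + 5Q gives Q* = 2.0909, P* = 96.4545.
At the ceiling price 93, quantity supplied is (93 - 86)/5 = 1.4; supply is the short side, so Q = 1.4 trades at P = 93.
The demand price at Q = 1.4 is 100.6. CS is the trapezoid between demand and 93 over [0, 1.4]: (1/2)[(109 - 93) + (100.6 - 93)](1.4) = 16.52.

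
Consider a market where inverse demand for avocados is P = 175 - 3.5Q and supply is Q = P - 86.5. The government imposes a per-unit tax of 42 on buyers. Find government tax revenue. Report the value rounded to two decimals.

434.00

Rewriting supply in inverse form: P = 86.5 + Q.
Pre-tax equilibrium: 175 - 3.5Q = 86.5 + Q gives Q* = 19.6667, P* = 106.1667.
A tax on buyers shifts demand down by 42: (175 - 42) - 3.5Q = 86.5 + Q, so Q_t = 10.3333. Buyers pay P_b = 138.8333; sellers receive P_s = P_b - 42 = 96.8333.
Tax revenue = t x Q_t = 42 x 10.3333 = 434.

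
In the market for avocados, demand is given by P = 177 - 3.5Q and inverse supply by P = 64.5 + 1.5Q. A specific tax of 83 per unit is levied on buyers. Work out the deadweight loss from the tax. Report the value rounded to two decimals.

688.90

Without the tax, 177 - 3.5Q = 64.5 + 1.5Q so Q* = 22.5 and P* = 98.25.
A tax on buyers shifts demand down by 83: (177 - 83) - 3.5Q = 64.5 + 1.5Q, so Q_t = 5.9. Buyers pay P_b = 156.35; sellers receive P_s = P_b - 83 = 73.35.
The welfare triangle lost has base Q* - Q_t = 16.6 and height t = 83, so DWL = (1/2)(16.6)(83) = 688.9.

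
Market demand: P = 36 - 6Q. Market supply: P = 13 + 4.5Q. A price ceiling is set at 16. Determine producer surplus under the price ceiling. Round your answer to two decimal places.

1.00

Free-market equilibrium: 36 - 6Q = 13 + 4.5Q gives Q* = 2.1905, P* = 22.8571.
At the ceiling price 16, quantity supplied is (16 - 13)/4.5 = 0.6667; supply is the short side, so Q = 0.6667 trades at P = 16.
PS is the triangle above supply below 16: (1/2)(0.6667)(16 - 13) = 1.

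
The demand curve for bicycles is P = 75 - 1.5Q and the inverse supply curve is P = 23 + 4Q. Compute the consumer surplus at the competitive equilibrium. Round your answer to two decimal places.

67.04

Setting demand equal to supply, 52 = 5.5Q, so Q* = 9.4545 and P* = 60.8182.
Consumer surplus is the triangle under demand above P*: (1/2)(9.4545)(75 - 60.8182) = (1/2)(9.4545)(14.1818) = 67.0413.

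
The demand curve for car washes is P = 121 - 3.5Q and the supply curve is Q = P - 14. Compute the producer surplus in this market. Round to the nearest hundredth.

Rewriting supply in inverse form: P = 14 + Q.
Set 121 - 3.5Q = 14 + Q, which gives 107 = 4.5Q, so Q* = 23.7778 and P* = 121 - 3.5(23.7778) = 37.7778.
Producer surplus is the triangle above supply below P*: (1/2)(23.7778)(37.7778 - 14) = (1/2)(23.7778)(23.7778) = 282.6914.

282.69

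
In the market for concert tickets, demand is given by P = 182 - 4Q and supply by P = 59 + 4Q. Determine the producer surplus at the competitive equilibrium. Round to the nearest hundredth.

Setting demand equal to supply, 123 = 8Q, so Q* = 15.375 and P* = 120.5.
PS is the area between P* and the supply curve from 0 to Q*: (1/2)(15.375)(61.5) = 472.7812.

472.78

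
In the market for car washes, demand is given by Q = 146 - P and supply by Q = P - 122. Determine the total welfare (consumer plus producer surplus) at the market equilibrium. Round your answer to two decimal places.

144.00

Rewriting demand in inverse form: P = 146 - Q.
Rewriting supply in inverse form: P = 122 + Q.
Setting demand equal to supply, 24 = 2Q, so Q* = 12 and P* = 134.
Total surplus is the full triangle between the curves from 0 to Q*: (1/2)(12)(146 - 122) = 144.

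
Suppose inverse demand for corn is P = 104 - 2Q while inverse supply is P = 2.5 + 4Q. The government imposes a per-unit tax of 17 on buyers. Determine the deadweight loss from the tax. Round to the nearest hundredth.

24.08

Pre-tax equilibrium: 104 - 2Q = 2.5 + 4Q gives Q* = 16.9167, P* = 70.1667.
With the tax, buyers' net willingness to pay falls by 17: (104 - 17) - 2Q = 2.5 + 4Q, so Q_t = 14.0833. Buyers pay P_b = 75.8333; sellers receive P_s = P_b - 17 = 58.8333.
The welfare triangle lost has base Q* - Q_t = 2.8333 and height t = 17, so DWL = (1/2)(2.8333)(17) = 24.0833.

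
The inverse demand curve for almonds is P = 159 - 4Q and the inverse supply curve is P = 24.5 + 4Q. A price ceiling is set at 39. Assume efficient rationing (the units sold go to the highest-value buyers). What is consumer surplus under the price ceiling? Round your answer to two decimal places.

408.72

Without the control, 159 - 4Q = 24.5 + 4Q so Q* = 16.8125 and P* = 91.75.
At P = 39, sellers supply (39 - 24.5)/4 = 3.625 while buyers want more, so the quantity traded is 3.625 at price 39.
The demand price at Q = 3.625 is 144.5. CS is the trapezoid between demand and 39 over [0, 3.625]: (1/2)[(159 - 39) + (144.5 - 39)](3.625) = 408.7188.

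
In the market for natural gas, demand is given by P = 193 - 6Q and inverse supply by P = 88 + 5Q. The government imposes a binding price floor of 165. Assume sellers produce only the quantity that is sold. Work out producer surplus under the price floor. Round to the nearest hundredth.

Free-market equilibrium: 193 - 6Q = 88 + 5Q gives Q* = 9.5455, P* = 135.7273.
At the floor price 165, quantity demanded is (193 - 165)/6 = 4.6667; demand is the short side, so Q = 4.6667 trades at P = 165.
The supply price at Q = 4.6667 is 111.3333. PS is the trapezoid between 165 and supply over [0, 4.6667]: (1/2)[(165 - 88) + (165 - 111.3333)](4.6667) = 304.8889.

304.89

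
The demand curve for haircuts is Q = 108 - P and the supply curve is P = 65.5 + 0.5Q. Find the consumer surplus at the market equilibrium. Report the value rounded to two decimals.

Rewriting demand in inverse form: P = 108 - Q.
Equilibrium: 108 - Q = 65.5 + 0.5Q, so Q* = 28.3333 and P* = 79.6667.
CS is the area between the demand curve and P* from 0 to Q*: (1/2)(28.3333)(28.3333) = 401.3889.

401.39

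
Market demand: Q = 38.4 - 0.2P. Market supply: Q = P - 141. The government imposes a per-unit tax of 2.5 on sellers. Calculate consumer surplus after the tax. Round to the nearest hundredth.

Rewriting demand in inverse form: P = 192 - 5Q.
Rewriting supply in inverse form: P = 141 + Q.
Without the tax, 192 - 5Q = 141 + Q so Q* = 8.5 and P* = 149.5.
With the tax, sellers need 2.5 more per unit: 192 - 5Q = 141 + Q + 2.5, so Q_t = 8.0833. Buyers pay P_b = 151.5833; sellers receive P_s = P_b - 2.5 = 149.0833.
Consumer surplus is the triangle under demand above P_b: (1/2)(8.0833)(192 - 151.5833) = 163.3507.

163.35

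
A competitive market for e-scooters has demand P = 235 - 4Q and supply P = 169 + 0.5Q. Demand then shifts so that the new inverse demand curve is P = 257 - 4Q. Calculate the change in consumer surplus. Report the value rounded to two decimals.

334.62

Initial equilibrium: Q_0 = 14.6667, P_0 = 176.3333; CS_0 = (1/2)(14.6667)(58.6667) = 430.2222, PS_0 = (1/2)(14.6667)(7.3333) = 53.7778.
New equilibrium: 257 - 4Q = 169 + 0.5Q gives Q_1 = 19.5556, P_1 = 178.7778; CS_1 = 764.8395, PS_1 = 95.6049.
Change in consumer surplus = 764.8395 - 430.2222 = 334.6173.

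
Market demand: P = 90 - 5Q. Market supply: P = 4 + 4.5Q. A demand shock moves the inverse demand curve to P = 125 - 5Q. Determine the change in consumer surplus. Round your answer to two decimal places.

Initial equilibrium: Q_0 = 9.0526, P_0 = 44.7368; CS_0 = (1/2)(9.0526)(45.2632) = 204.8753, PS_0 = (1/2)(9.0526)(40.7368) = 184.3878.
New equilibrium: 125 - 5Q = 4 + 4.5Q gives Q_1 = 12.7368, P_1 = 61.3158; CS_1 = 405.5679, PS_1 = 365.0111.
Change in consumer surplus = 405.5679 - 204.8753 = 200.6925.

200.69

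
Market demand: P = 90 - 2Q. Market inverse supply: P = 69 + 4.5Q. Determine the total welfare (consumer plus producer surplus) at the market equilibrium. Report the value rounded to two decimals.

33.92

Setting demand equal to supply, 21 = 6.5Q, so Q* = 3.2308 and P* = 83.5385.
CS = (1/2)(3.2308)(6.4615) = 10.4379 and PS = (1/2)(3.2308)(14.5385) = 23.4852, so total surplus = 33.9231.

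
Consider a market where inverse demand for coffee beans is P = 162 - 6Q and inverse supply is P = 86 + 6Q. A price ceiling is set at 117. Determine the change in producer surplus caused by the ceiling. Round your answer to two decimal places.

Free-market equilibrium: 162 - 6Q = 86 + 6Q gives Q* = 6.3333, P* = 124.
At P = 117, sellers supply (117 - 86)/6 = 5.1667 while buyers want more, so the quantity traded is 5.1667 at price 117.
PS goes from (1/2)(6.3333)(38) = 120.3333 to 80.0833 (computed as (117 - 86)(5.1667) - (1/2)(6)(5.1667)^2), a change of -40.25.

-40.25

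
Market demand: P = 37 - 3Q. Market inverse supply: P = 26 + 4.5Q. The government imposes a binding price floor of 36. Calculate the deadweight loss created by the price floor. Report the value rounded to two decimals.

4.82

Without the control, 37 - 3Q = 26 + 4.5Q so Q* = 1.4667 and P* = 32.6.
At the floor price 36, quantity demanded is (37 - 36)/3 = 0.3333; demand is the short side, so Q = 0.3333 trades at P = 36.
The lost-trades triangle has base Q* - 0.3333 = 1.1333 and height equal to the gap between the curves at Q = 0.3333, which is 36 - 27.5 = 8.5. DWL = (1/2)(1.1333)(8.5) = 4.8167.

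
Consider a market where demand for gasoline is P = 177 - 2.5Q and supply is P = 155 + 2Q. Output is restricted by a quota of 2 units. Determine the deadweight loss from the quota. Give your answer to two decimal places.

18.78

Unrestricted equilibrium: Q* = (177 - 155)/(2.5 + 2) = 4.8889.
At Q = 2 the demand price is 177 - 2.5(2) = 172 and the supply price is 155 + 2(2) = 159.
Deadweight loss is the triangle between the curves from 2 to 4.8889: (1/2)(172 - 159)(4.8889 - 2) = 18.7778.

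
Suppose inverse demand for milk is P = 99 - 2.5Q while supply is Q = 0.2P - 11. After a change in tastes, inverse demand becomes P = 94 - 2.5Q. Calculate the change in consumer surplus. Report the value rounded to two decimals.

-9.22

Rewriting supply in inverse form: P = 55 + 5Q.
Initial equilibrium: Q_0 = 5.8667, P_0 = 84.3333; CS_0 = (1/2)(5.8667)(14.6667) = 43.0222, PS_0 = (1/2)(5.8667)(29.3333) = 86.0444.
New equilibrium: 94 - 2.5Q = 55 + 5Q gives Q_1 = 5.2, P_1 = 81; CS_1 = 33.8, PS_1 = 67.6.
Change in consumer surplus = 33.8 - 43.0222 = -9.2222.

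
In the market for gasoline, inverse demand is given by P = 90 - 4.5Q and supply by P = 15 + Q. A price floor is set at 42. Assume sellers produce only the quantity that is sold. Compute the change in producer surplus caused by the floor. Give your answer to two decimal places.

138.14

Free-market equilibrium: 90 - 4.5Q = 15 + Q gives Q* = 13.6364, P* = 28.6364.
At P = 42, buyers demand (90 - 42)/4.5 = 10.6667 while sellers would supply more, so the quantity traded is 10.6667 at price 42.
PS goes from (1/2)(13.6364)(13.6364) = 92.9752 to 231.1111 (computed as (42 - 15)(10.6667) - (1/2)(1)(10.6667)^2), a change of 138.1359.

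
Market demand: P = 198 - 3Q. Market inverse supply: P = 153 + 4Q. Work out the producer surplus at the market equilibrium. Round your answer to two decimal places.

Setting demand equal to supply, 45 = 7Q, so Q* = 6.4286 and P* = 178.7143.
Producer surplus is the triangle above supply below P*: (1/2)(6.4286)(178.7143 - 153) = (1/2)(6.4286)(25.7143) = 82.6531.

82.65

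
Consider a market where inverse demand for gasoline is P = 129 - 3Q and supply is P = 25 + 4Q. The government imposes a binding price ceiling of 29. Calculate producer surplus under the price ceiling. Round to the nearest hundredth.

Free-market equilibrium: 129 - 3Q = 25 + 4Q gives Q* = 14.8571, P* = 84.4286.
At the ceiling price 29, quantity supplied is (29 - 25)/4 = 1; supply is the short side, so Q = 1 trades at P = 29.
PS is the triangle above supply below 29: (1/2)(1)(29 - 25) = 2.

2.00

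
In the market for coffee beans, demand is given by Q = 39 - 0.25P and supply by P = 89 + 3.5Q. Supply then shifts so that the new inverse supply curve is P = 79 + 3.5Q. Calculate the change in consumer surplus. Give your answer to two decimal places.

51.20

Rewriting demand in inverse form: P = 156 - 4Q.
Initial equilibrium: Q_0 = 8.9333, P_0 = 120.2667; CS_0 = (1/2)(8.9333)(35.7333) = 159.6089, PS_0 = (1/2)(8.9333)(31.2667) = 139.6578.
New equilibrium: 156 - 4Q = 79 + 3.5Q gives Q_1 = 10.2667, P_1 = 114.9333; CS_1 = 210.8089, PS_1 = 184.4578.
Change in consumer surplus = 210.8089 - 159.6089 = 51.2.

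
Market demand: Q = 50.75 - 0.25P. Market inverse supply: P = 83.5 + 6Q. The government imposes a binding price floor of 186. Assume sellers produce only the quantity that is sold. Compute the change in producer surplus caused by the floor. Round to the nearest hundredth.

-46.97

Rewriting demand in inverse form: P = 203 - 4Q.
Without the control, 203 - 4Q = 83.5 + 6Q so Q* = 11.95 and P* = 155.2.
At the floor price 186, quantity demanded is (203 - 186)/4 = 4.25; demand is the short side, so Q = 4.25 trades at P = 186.
PS goes from (1/2)(11.95)(71.7) = 428.4075 to 381.4375 (computed as (186 - 83.5)(4.25) - (1/2)(6)(4.25)^2), a change of -46.97.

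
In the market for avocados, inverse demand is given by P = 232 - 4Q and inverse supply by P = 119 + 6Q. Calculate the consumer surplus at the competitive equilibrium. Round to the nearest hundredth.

Equilibrium: 232 - 4Q = 119 + 6Q, so Q* = 11.3 and P* = 186.8.
The demand choke price is 232, so CS = (1/2)(Q*)(232 - P*) = (1/2)(11.3)(45.2) = 255.38.

255.38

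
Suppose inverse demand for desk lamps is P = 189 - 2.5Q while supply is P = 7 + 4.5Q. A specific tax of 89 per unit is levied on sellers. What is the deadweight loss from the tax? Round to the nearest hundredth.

565.79

Pre-tax equilibrium: 189 - 2.5Q = 7 + 4.5Q gives Q* = 26, P* = 124.
With the tax, sellers need 89 more per unit: 189 - 2.5Q = 7 + 4.5Q + 89, so Q_t = 13.2857. Buyers pay P_b = 155.7857; sellers receive P_s = P_b - 89 = 66.7857.
The welfare triangle lost has base Q* - Q_t = 12.7143 and height t = 89, so DWL = (1/2)(12.7143)(89) = 565.7857.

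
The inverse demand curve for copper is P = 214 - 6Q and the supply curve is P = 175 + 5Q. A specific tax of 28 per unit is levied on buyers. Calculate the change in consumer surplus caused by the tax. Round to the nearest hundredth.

Pre-tax equilibrium: 214 - 6Q = 175 + 5Q gives Q* = 3.5455, P* = 192.7273.
With the tax, buyers' net willingness to pay falls by 28: (214 - 28) - 6Q = 175 + 5Q, so Q_t = 1. Buyers pay P_b = 208; sellers receive P_s = P_b - 28 = 180.
Consumers lose the trapezoid between P* and P_b out to Q_t plus the triangle from Q_t to Q*: change in CS = 3 - 37.7107 = -34.7107.

-34.71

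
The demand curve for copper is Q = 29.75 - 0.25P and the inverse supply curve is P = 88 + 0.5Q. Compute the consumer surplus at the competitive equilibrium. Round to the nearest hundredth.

Rewriting demand in inverse form: P = 119 - 4Q.
Setting demand equal to supply, 31 = 4.5Q, so Q* = 6.8889 and P* = 91.4444.
The demand choke price is 119, so CS = (1/2)(Q*)(119 - P*) = (1/2)(6.8889)(27.5556) = 94.9136.

94.91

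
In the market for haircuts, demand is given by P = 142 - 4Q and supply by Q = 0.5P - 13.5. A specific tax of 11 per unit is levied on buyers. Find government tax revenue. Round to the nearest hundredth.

Rewriting supply in inverse form: P = 27 + 2Q.
Without the tax, 142 - 4Q = 27 + 2Q so Q* = 19.1667 and P* = 65.3333.
With the tax, buyers' net willingness to pay falls by 11: (142 - 11) - 4Q = 27 + 2Q, so Q_t = 17.3333. Buyers pay P_b = 72.6667; sellers receive P_s = P_b - 11 = 61.6667.
Tax revenue = t x Q_t = 11 x 17.3333 = 190.6667.

190.67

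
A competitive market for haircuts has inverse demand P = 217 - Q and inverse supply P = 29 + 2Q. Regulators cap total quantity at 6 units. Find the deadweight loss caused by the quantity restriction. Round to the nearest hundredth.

Unrestricted equilibrium: Q* = (217 - 29)/(1 + 2) = 62.6667.
At Q = 6 the demand price is 217 - (6) = 211 and the supply price is 29 + 2(6) = 41.
Deadweight loss is the triangle between the curves from 6 to 62.6667: (1/2)(211 - 41)(62.6667 - 6) = 4816.6667.

4816.67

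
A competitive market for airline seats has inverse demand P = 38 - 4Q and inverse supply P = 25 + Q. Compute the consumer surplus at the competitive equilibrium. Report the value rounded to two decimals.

13.52

Setting demand equal to supply, 13 = 5Q, so Q* = 2.6 and P* = 27.6.
Consumer surplus is the triangle under demand above P*: (1/2)(2.6)(38 - 27.6) = (1/2)(2.6)(10.4) = 13.52.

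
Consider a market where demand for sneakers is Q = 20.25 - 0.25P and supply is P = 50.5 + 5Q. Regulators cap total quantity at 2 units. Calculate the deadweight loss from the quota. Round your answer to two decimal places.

8.68

Rewriting demand in inverse form: P = 81 - 4Q.
Unrestricted equilibrium: Q* = (81 - 50.5)/(4 + 5) = 3.3889.
At Q = 2 the demand price is 81 - 4(2) = 73 and the supply price is 50.5 + 5(2) = 60.5.
Deadweight loss is the triangle between the curves from 2 to 3.3889: (1/2)(73 - 60.5)(3.3889 - 2) = 8.6806.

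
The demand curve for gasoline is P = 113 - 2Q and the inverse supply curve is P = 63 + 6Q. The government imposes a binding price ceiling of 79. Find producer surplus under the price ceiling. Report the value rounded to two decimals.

21.33

Free-market equilibrium: 113 - 2Q = 63 + 6Q gives Q* = 6.25, P* = 100.5.
At the ceiling price 79, quantity supplied is (79 - 63)/6 = 2.6667; supply is the short side, so Q = 2.6667 trades at P = 79.
PS is the triangle above supply below 79: (1/2)(2.6667)(79 - 63) = 21.3333.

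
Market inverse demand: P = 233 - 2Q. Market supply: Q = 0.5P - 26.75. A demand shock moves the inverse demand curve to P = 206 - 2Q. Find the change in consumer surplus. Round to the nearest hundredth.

Rewriting supply in inverse form: P = 53.5 + 2Q.
Initial equilibrium: Q_0 = 44.875, P_0 = 143.25; CS_0 = (1/2)(44.875)(89.75) = 2013.7656, PS_0 = (1/2)(44.875)(89.75) = 2013.7656.
New equilibrium: 206 - 2Q = 53.5 + 2Q gives Q_1 = 38.125, P_1 = 129.75; CS_1 = 1453.5156, PS_1 = 1453.5156.
Change in consumer surplus = 1453.5156 - 2013.7656 = -560.25.

-560.25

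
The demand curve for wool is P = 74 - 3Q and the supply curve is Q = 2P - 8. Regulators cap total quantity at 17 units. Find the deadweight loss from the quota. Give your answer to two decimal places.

15.75

Rewriting supply in inverse form: P = 4 + 0.5Q.
Unrestricted equilibrium: Q* = (74 - 4)/(3 + 0.5) = 20.
At Q = 17 the demand price is 74 - 3(17) = 23 and the supply price is 4 + 0.5(17) = 12.5.
Deadweight loss is the triangle between the curves from 17 to 20: (1/2)(23 - 12.5)(20 - 17) = 15.75.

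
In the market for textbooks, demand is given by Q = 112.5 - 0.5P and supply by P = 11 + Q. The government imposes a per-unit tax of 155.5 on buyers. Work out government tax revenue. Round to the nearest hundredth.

3032.25

Rewriting demand in inverse form: P = 225 - 2Q.
Pre-tax equilibrium: 225 - 2Q = 11 + Q gives Q* = 71.3333, P* = 82.3333.
A tax on buyers shifts demand down by 155.5: (225 - 155.5) - 2Q = 11 + Q, so Q_t = 19.5. Buyers pay P_b = 186; sellers receive P_s = P_b - 155.5 = 30.5.
Revenue is the tax times quantity traded: 155.5 x 19.5 = 3032.25.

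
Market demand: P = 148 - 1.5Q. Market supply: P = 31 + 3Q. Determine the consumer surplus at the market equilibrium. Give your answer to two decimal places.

507.00

Setting demand equal to supply, 117 = 4.5Q, so Q* = 26 and P* = 109.
Consumer surplus is the triangle under demand above P*: (1/2)(26)(148 - 109) = (1/2)(26)(39) = 507.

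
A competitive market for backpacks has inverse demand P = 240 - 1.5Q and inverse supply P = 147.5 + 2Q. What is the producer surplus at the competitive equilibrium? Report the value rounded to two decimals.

698.47

Set 240 - 1.5Q = 147.5 + 2Q, which gives 92.5 = 3.5Q, so Q* = 26.4286 and P* = 240 - 1.5(26.4286) = 200.3571.
PS is the area between P* and the supply curve from 0 to Q*: (1/2)(26.4286)(52.8571) = 698.4694.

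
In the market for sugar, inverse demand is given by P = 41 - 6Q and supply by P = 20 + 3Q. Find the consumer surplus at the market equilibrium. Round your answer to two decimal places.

16.33

Setting demand equal to supply, 21 = 9Q, so Q* = 2.3333 and P* = 27.
The demand choke price is 41, so CS = (1/2)(Q*)(41 - P*) = (1/2)(2.3333)(14) = 16.3333.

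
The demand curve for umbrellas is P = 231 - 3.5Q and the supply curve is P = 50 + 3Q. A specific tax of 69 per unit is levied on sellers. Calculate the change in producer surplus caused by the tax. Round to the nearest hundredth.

Without the tax, 231 - 3.5Q = 50 + 3Q so Q* = 27.8462 and P* = 133.5385.
With the tax, sellers need 69 more per unit: 231 - 3.5Q = 50 + 3Q + 69, so Q_t = 17.2308. Buyers pay P_b = 170.6923; sellers receive P_s = P_b - 69 = 101.6923.
Producers lose the trapezoid between P_s and P* out to Q_t plus the triangle from Q_t to Q*: change in PS = 445.3491 - 1163.1124 = -717.7633.

-717.76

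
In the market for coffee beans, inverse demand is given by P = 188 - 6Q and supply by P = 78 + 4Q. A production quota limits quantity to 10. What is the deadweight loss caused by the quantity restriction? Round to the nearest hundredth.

Unrestricted equilibrium: Q* = (188 - 78)/(6 + 4) = 11.
At Q = 10 the demand price is 188 - 6(10) = 128 and the supply price is 78 + 4(10) = 118.
Deadweight loss is the triangle between the curves from 10 to 11: (1/2)(128 - 118)(11 - 10) = 5.

5.00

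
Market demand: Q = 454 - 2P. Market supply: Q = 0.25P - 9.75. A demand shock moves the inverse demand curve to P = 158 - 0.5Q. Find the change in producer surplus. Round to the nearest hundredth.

-2092.15

Rewriting demand in inverse form: P = 227 - 0.5Q.
Rewriting supply in inverse form: P = 39 + 4Q.
Initial equilibrium: Q_0 = 41.7778, P_0 = 206.1111; CS_0 = (1/2)(41.7778)(20.8889) = 436.3457, PS_0 = (1/2)(41.7778)(167.1111) = 3490.7654.
New equilibrium: 158 - 0.5Q = 39 + 4Q gives Q_1 = 26.4444, P_1 = 144.7778; CS_1 = 174.8272, PS_1 = 1398.6173.
Change in producer surplus = 1398.6173 - 3490.7654 = -2092.1481.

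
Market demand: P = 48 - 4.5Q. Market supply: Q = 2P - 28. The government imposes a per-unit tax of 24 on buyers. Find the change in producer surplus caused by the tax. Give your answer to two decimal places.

-10.56

Rewriting supply in inverse form: P = 14 + 0.5Q.
Without the tax, 48 - 4.5Q = 14 + 0.5Q so Q* = 6.8 and P* = 17.4.
A tax on buyers shifts demand down by 24: (48 - 24) - 4.5Q = 14 + 0.5Q, so Q_t = 2. Buyers pay P_b = 39; sellers receive P_s = P_b - 24 = 15.
PS falls from (1/2)(6.8)(3.4) = 11.56 to (1/2)(2)(1) = 1, a change of -10.56.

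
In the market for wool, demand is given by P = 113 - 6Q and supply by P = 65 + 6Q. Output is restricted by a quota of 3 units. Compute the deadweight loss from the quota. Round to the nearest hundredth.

Unrestricted equilibrium: Q* = (113 - 65)/(6 + 6) = 4.
At Q = 3 the demand price is 113 - 6(3) = 95 and the supply price is 65 + 6(3) = 83.
Deadweight loss is the triangle between the curves from 3 to 4: (1/2)(95 - 83)(4 - 3) = 6.

6.00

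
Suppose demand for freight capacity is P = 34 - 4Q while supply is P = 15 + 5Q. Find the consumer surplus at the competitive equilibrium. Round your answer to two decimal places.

Setting demand equal to supply, 19 = 9Q, so Q* = 2.1111 and P* = 25.5556.
Consumer surplus is the triangle under demand above P*: (1/2)(2.1111)(34 - 25.5556) = (1/2)(2.1111)(8.4444) = 8.9136.

8.91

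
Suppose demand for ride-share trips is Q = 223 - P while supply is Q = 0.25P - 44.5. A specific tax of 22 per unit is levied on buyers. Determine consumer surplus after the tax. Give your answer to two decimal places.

Rewriting demand in inverse form: P = 223 - Q.
Rewriting supply in inverse form: P = 178 + 4Q.
Pre-tax equilibrium: 223 - Q = 178 + 4Q gives Q* = 9, P* = 214.
A tax on buyers shifts demand down by 22: (223 - 22) - Q = 178 + 4Q, so Q_t = 4.6. Buyers pay P_b = 218.4; sellers receive P_s = P_b - 22 = 196.4.
Consumer surplus is the triangle under demand above P_b: (1/2)(4.6)(223 - 218.4) = 10.58.

10.58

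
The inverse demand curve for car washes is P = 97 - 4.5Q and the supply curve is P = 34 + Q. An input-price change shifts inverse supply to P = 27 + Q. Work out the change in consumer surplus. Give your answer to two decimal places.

Initial equilibrium: Q_0 = 11.4545, P_0 = 45.4545; CS_0 = (1/2)(11.4545)(51.5455) = 295.2149, PS_0 = (1/2)(11.4545)(11.4545) = 65.6033.
New equilibrium: 97 - 4.5Q = 27 + Q gives Q_1 = 12.7273, P_1 = 39.7273; CS_1 = 364.4628, PS_1 = 80.9917.
Change in consumer surplus = 364.4628 - 295.2149 = 69.2479.

69.25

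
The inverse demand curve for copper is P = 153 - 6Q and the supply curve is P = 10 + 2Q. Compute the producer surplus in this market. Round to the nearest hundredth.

319.52

Set 153 - 6Q = 10 + 2Q, which gives 143 = 8Q, so Q* = 17.875 and P* = 153 - 6(17.875) = 45.75.
The supply curve's price intercept is 10, so PS = (1/2)(Q*)(P* - 10) = (1/2)(17.875)(35.75) = 319.5156.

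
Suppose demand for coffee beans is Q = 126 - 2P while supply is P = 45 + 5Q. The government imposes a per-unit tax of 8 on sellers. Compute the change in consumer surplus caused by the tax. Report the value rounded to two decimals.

-1.85

Rewriting demand in inverse form: P = 63 - 0.5Q.
Pre-tax equilibrium: 63 - 0.5Q = 45 + 5Q gives Q* = 3.2727, P* = 61.3636.
With the tax, sellers need 8 more per unit: 63 - 0.5Q = 45 + 5Q + 8, so Q_t = 1.8182. Buyers pay P_b = 62.0909; sellers receive P_s = P_b - 8 = 54.0909.
CS falls from (1/2)(3.2727)(1.6364) = 2.6777 to (1/2)(1.8182)(0.9091) = 0.8264, a change of -1.8512.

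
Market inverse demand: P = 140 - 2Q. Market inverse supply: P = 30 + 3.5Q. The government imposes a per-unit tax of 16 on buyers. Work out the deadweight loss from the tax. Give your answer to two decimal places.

Pre-tax equilibrium: 140 - 2Q = 30 + 3.5Q gives Q* = 20, P* = 100.
With the tax, buyers' net willingness to pay falls by 16: (140 - 16) - 2Q = 30 + 3.5Q, so Q_t = 17.0909. Buyers pay P_b = 105.8182; sellers receive P_s = P_b - 16 = 89.8182.
Deadweight loss is the triangle between the curves from Q_t to Q*: (1/2)(20 - 17.0909)(16) = 23.2727.

23.27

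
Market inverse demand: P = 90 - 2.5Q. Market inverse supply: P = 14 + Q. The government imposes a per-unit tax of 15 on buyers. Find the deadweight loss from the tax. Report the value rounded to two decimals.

Pre-tax equilibrium: 90 - 2.5Q = 14 + Q gives Q* = 21.7143, P* = 35.7143.
With the tax, buyers' net willingness to pay falls by 15: (90 - 15) - 2.5Q = 14 + Q, so Q_t = 17.4286. Buyers pay P_b = 46.4286; sellers receive P_s = P_b - 15 = 31.4286.
Deadweight loss is the triangle between the curves from Q_t to Q*: (1/2)(21.7143 - 17.4286)(15) = 32.1429.

32.14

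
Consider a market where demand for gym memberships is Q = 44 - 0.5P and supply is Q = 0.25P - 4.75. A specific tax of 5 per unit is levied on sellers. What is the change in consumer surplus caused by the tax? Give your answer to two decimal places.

Rewriting demand in inverse form: P = 88 - 2Q.
Rewriting supply in inverse form: P = 19 + 4Q.
Pre-tax equilibrium: 88 - 2Q = 19 + 4Q gives Q* = 11.5, P* = 65.
With the tax, sellers need 5 more per unit: 88 - 2Q = 19 + 4Q + 5, so Q_t = 10.6667. Buyers pay P_b = 66.6667; sellers receive P_s = P_b - 5 = 61.6667.
CS falls from (1/2)(11.5)(23) = 132.25 to (1/2)(10.6667)(21.3333) = 113.7778, a change of -18.4722.

-18.47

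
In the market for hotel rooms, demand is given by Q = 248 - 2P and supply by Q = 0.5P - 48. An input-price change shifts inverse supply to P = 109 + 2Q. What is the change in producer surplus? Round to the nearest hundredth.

Rewriting demand in inverse form: P = 124 - 0.5Q.
Rewriting supply in inverse form: P = 96 + 2Q.
Initial equilibrium: Q_0 = 11.2, P_0 = 118.4; CS_0 = (1/2)(11.2)(5.6) = 31.36, PS_0 = (1/2)(11.2)(22.4) = 125.44.
New equilibrium: 124 - 0.5Q = 109 + 2Q gives Q_1 = 6, P_1 = 121; CS_1 = 9, PS_1 = 36.
Change in producer surplus = 36 - 125.44 = -89.44.

-89.44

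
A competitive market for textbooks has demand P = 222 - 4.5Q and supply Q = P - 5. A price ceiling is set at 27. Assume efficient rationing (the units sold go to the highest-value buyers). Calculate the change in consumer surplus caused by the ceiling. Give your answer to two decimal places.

Rewriting supply in inverse form: P = 5 + Q.
Without the control, 222 - 4.5Q = 5 + Q so Q* = 39.4545 and P* = 44.4545.
At P = 27, sellers supply (27 - 5)/1 = 22 while buyers want more, so the quantity traded is 22 at price 27.
CS goes from (1/2)(39.4545)(177.5455) = 3502.4876 to 3201 (computed as (222 - 27)(22) - (1/2)(4.5)(22)^2), a change of -301.4876.

-301.49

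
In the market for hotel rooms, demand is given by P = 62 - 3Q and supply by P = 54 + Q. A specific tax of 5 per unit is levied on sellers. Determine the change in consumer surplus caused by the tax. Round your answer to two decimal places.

-5.16

Without the tax, 62 - 3Q = 54 + Q so Q* = 2 and P* = 56.
A tax on sellers shifts supply up by 5: 62 - 3Q = 54 + Q + 5, so Q_t = 0.75. Buyers pay P_b = 59.75; sellers receive P_s = P_b - 5 = 54.75.
Consumers lose the trapezoid between P* and P_b out to Q_t plus the triangle from Q_t to Q*: change in CS = 0.8438 - 6 = -5.1562.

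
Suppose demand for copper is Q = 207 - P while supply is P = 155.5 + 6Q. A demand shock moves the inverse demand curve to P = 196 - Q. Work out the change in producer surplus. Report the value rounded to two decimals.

-61.96

Rewriting demand in inverse form: P = 207 - Q.
Initial equilibrium: Q_0 = 7.3571, P_0 = 199.6429; CS_0 = (1/2)(7.3571)(7.3571) = 27.0638, PS_0 = (1/2)(7.3571)(44.1429) = 162.3827.
New equilibrium: 196 - Q = 155.5 + 6Q gives Q_1 = 5.7857, P_1 = 190.2143; CS_1 = 16.7372, PS_1 = 100.4235.
Change in producer surplus = 100.4235 - 162.3827 = -61.9592.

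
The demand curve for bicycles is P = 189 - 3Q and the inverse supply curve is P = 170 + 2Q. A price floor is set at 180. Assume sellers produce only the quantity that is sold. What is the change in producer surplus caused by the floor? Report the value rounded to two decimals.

Without the control, 189 - 3Q = 170 + 2Q so Q* = 3.8 and P* = 177.6.
At the floor price 180, quantity demanded is (189 - 180)/3 = 3; demand is the short side, so Q = 3 trades at P = 180.
PS goes from (1/2)(3.8)(7.6) = 14.44 to 21 (computed as (180 - 170)(3) - (1/2)(2)(3)^2), a change of 6.56.

6.56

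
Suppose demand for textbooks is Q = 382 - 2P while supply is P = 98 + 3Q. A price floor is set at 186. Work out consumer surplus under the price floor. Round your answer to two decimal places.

25.00

Rewriting demand in inverse form: P = 191 - 0.5Q.
Without the control, 191 - 0.5Q = 98 + 3Q so Q* = 26.5714 and P* = 177.7143.
At the floor price 186, quantity demanded is (191 - 186)/0.5 = 10; demand is the short side, so Q = 10 trades at P = 186.
CS is the triangle under demand above 186: (1/2)(10)(191 - 186) = 25.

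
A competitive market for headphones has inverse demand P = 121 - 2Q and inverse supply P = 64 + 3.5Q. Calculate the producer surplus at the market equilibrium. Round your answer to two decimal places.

Equilibrium: 121 - 2Q = 64 + 3.5Q, so Q* = 10.3636 and P* = 100.2727.
PS is the area between P* and the supply curve from 0 to Q*: (1/2)(10.3636)(36.2727) = 187.9587.

187.96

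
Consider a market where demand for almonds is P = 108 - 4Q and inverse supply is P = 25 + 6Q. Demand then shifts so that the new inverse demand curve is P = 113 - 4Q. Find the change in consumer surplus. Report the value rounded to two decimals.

17.10

Initial equilibrium: Q_0 = 8.3, P_0 = 74.8; CS_0 = (1/2)(8.3)(33.2) = 137.78, PS_0 = (1/2)(8.3)(49.8) = 206.67.
New equilibrium: 113 - 4Q = 25 + 6Q gives Q_1 = 8.8, P_1 = 77.8; CS_1 = 154.88, PS_1 = 232.32.
Change in consumer surplus = 154.88 - 137.78 = 17.1.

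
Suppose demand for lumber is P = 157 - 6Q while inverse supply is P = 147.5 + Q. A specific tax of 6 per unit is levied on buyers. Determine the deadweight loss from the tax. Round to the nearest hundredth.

2.57

Pre-tax equilibrium: 157 - 6Q = 147.5 + Q gives Q* = 1.3571, P* = 148.8571.
A tax on buyers shifts demand down by 6: (157 - 6) - 6Q = 147.5 + Q, so Q_t = 0.5. Buyers pay P_b = 154; sellers receive P_s = P_b - 6 = 148.
The welfare triangle lost has base Q* - Q_t = 0.8571 and height t = 6, so DWL = (1/2)(0.8571)(6) = 2.5714.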